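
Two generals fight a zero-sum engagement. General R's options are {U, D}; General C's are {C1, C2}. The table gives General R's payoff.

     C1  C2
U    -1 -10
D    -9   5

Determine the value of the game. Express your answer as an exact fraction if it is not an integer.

-95/23

Row minima: U → -10, D → -9; maximin = -9.
Column maxima: C1 → -1, C2 → 5; minimax = -1.
-9 ≠ -1, so there is no saddle point; optimal play is mixed.
Let General R play U with probability p. Expected payoff against C1: (-1)p + (-9)(1−p) = 8p − 9; against C2: (-10)p + 5(1−p) = −15p + 5.
Setting these equal: 8p − 9 = −15p + 5 ⇒ 23p = 14 ⇒ p = 14/23, and the value is (8)·(14/23) − 9 = -95/23.
For General C: with q = P(C1), equating U's and D's payoffs gives 9q − 10 = −14q + 5 ⇒ q = 15/23.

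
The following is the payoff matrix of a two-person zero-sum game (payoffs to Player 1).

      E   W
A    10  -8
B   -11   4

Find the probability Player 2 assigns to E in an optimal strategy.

4/11

Row minima: A → -8, B → -11; maximin = -8.
Column maxima: E → 10, W → 4; minimax = 4.
-8 ≠ 4, so there is no saddle point; optimal play is mixed.
Let Player 1 play A with probability p. Expected payoff against E: 10p + (-11)(1−p) = 21p − 11; against W: (-8)p + 4(1−p) = −12p + 4.
Setting these equal: 21p − 11 = −12p + 4 ⇒ 33p = 15 ⇒ p = 5/11, and the value is (21)·(5/11) − 11 = -16/11.
For Player 2: with q = P(E), equating A's and B's payoffs gives 18q − 8 = −15q + 4 ⇒ q = 4/11.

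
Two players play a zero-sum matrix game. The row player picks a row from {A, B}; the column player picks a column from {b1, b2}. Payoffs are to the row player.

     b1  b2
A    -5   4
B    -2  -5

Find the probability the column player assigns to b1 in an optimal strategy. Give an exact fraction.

Row minima: A → -5, B → -5; maximin = -5.
Column maxima: b1 → -2, b2 → 4; minimax = -2.
-5 ≠ -2, so there is no saddle point; optimal play is mixed.
Let the row player play A with probability p. Expected payoff against b1: (-5)p + (-2)(1−p) = −3p − 2; against b2: 4p + (-5)(1−p) = 9p − 5.
Setting these equal: −3p − 2 = 9p − 5 ⇒ −12p = -3 ⇒ p = 1/4, and the value is (-3)·(1/4) − 2 = -11/4.
For the column player: with q = P(b1), equating A's and B's payoffs gives −9q + 4 = 3q − 5 ⇒ q = 3/4.

3/4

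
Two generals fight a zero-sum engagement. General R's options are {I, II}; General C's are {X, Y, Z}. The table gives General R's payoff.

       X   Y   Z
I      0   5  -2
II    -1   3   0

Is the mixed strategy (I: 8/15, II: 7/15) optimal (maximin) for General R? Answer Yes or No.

Against X this mix gives (8/15)·0 + (7/15)·(-1) = -7/15.
Against Y this mix gives (8/15)·5 + (7/15)·3 = 61/15.
Against Z this mix gives (8/15)·(-2) + (7/15)·0 = -16/15.
General C will play Z, holding General R to -16/15. Shifting weight toward the row that does better against Z would raise this floor (the equalizing mix achieves -2/3 against both Z and X), so the proposed strategy is not optimal.

No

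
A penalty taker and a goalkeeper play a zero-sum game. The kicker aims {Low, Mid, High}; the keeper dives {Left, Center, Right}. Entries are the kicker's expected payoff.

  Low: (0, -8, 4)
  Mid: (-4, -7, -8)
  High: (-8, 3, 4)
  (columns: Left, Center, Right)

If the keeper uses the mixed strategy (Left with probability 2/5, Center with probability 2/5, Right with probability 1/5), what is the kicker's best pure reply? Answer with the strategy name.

Expected payoff of Low: (2/5)·0 + (2/5)·(-8) + (1/5)·4 = -12/5.
Expected payoff of Mid: (2/5)·(-4) + (2/5)·(-7) + (1/5)·(-8) = -6.
Expected payoff of High: (2/5)·(-8) + (2/5)·3 + (1/5)·4 = -6/5.
The largest is -6/5, so the kicker's best response is High.

High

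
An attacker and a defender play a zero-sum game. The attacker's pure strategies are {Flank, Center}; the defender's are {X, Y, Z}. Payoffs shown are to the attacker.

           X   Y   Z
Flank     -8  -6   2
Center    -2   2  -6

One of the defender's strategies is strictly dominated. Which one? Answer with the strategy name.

X holds the attacker's payoff strictly below Y in every row: -8 < -6, -2 < 2.
So Y is strictly dominated for the defender.

Y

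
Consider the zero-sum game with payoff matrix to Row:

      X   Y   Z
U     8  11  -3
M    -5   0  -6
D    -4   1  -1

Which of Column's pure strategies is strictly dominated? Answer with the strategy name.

Y

X holds Row's payoff strictly below Y in every row: 8 < 11, -5 < 0, -4 < 1.
So Y is strictly dominated for Column.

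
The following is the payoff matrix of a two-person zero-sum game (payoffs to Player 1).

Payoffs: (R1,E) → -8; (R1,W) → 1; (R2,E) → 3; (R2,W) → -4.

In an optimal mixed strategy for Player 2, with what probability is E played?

5/16

Row minima: R1 → -8, R2 → -4; maximin = -4.
Column maxima: E → 3, W → 1; minimax = 1.
-4 ≠ 1, so there is no saddle point; optimal play is mixed.
Let Player 1 play R1 with probability p. Expected payoff against E: (-8)p + 3(1−p) = −11p + 3; against W: 1p + (-4)(1−p) = 5p − 4.
Setting these equal: −11p + 3 = 5p − 4 ⇒ −16p = -7 ⇒ p = 7/16, and the value is (-11)·(7/16) + 3 = -29/16.
For Player 2: with q = P(E), equating R1's and R2's payoffs gives −9q + 1 = 7q − 4 ⇒ q = 5/16.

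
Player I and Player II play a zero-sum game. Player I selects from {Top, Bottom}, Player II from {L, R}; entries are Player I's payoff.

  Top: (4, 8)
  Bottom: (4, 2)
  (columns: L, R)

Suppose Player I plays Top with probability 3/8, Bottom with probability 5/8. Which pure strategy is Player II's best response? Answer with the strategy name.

If Player II plays L, Player I's expected payoff is (3/8)·4 + (5/8)·4 = 4.
If Player II plays R, Player I's expected payoff is (3/8)·8 + (5/8)·2 = 17/4.
Player II minimizes Player I's payoff; the smallest is 4, so the best response is L.

L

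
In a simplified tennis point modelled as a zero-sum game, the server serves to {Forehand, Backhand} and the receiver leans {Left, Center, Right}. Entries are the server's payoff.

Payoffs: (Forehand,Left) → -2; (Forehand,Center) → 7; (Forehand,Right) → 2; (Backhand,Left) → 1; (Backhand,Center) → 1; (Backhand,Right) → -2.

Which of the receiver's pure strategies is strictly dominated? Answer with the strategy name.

Center

Right holds the server's payoff strictly below Center in every row: 2 < 7, -2 < 1.
So Center is strictly dominated for the receiver.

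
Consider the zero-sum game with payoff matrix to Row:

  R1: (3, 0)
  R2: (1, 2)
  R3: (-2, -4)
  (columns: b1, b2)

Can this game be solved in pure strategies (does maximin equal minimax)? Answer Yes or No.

No

Row minima: R1 → 0, R2 → 1, R3 → -4; maximin = 1.
Column maxima: b1 → 3, b2 → 2; minimax = 2.
1 ≠ 2, so no pure-strategy equilibrium exists.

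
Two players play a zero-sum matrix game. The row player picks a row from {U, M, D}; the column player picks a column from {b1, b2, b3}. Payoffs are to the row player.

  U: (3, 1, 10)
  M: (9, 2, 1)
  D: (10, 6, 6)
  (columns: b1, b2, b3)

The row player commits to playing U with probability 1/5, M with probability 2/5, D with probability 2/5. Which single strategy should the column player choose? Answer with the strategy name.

b2

If the column player plays b1, the row player's expected payoff is (1/5)·3 + (2/5)·9 + (2/5)·10 = 41/5.
If the column player plays b2, the row player's expected payoff is (1/5)·1 + (2/5)·2 + (2/5)·6 = 17/5.
If the column player plays b3, the row player's expected payoff is (1/5)·10 + (2/5)·1 + (2/5)·6 = 24/5.
The column player minimizes the row player's payoff; the smallest is 17/5, so the best response is b2.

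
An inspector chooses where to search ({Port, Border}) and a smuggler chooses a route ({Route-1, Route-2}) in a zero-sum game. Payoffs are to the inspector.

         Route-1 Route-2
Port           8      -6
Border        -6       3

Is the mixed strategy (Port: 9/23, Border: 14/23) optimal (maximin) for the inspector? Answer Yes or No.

Against Route-1 this mix gives (9/23)·8 + (14/23)·(-6) = -12/23.
Against Route-2 this mix gives (9/23)·(-6) + (14/23)·3 = -12/23.
All of the smuggler's active replies (Route-1, Route-2) yield -12/23, and no column does worse for the inspector. The mix makes the smuggler indifferent and guarantees -12/23, so it is optimal.

Yes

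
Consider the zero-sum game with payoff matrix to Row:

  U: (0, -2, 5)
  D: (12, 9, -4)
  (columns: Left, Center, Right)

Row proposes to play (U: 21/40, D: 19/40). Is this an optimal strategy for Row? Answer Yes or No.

Against Left this mix gives (21/40)·0 + (19/40)·12 = 57/10.
Against Center this mix gives (21/40)·(-2) + (19/40)·9 = 129/40.
Against Right this mix gives (21/40)·5 + (19/40)·(-4) = 29/40.
Column will play Right, holding Row to 29/40. Shifting weight toward the row that does better against Right would raise this floor (the equalizing mix achieves 37/20 against both Right and Center), so the proposed strategy is not optimal.

No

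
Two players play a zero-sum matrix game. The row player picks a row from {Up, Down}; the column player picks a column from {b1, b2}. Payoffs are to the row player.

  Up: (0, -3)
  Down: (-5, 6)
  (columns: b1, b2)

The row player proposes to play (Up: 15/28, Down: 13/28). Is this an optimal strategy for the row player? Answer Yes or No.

No

Against b1 this mix gives (15/28)·0 + (13/28)·(-5) = -65/28.
Against b2 this mix gives (15/28)·(-3) + (13/28)·6 = 33/28.
The column player will play b1, holding the row player to -65/28. Shifting weight toward the row that does better against b1 would raise this floor (the equalizing mix achieves -15/14 against both b1 and b2), so the proposed strategy is not optimal.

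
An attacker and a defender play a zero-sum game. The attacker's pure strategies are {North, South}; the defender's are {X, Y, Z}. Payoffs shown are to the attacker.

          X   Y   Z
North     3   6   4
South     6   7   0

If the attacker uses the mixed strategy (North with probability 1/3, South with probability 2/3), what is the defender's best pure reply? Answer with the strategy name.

Z

If the defender plays X, the attacker's expected payoff is (1/3)·3 + (2/3)·6 = 5.
If the defender plays Y, the attacker's expected payoff is (1/3)·6 + (2/3)·7 = 20/3.
If the defender plays Z, the attacker's expected payoff is (1/3)·4 + (2/3)·0 = 4/3.
The defender minimizes the attacker's payoff; the smallest is 4/3, so the best response is Z.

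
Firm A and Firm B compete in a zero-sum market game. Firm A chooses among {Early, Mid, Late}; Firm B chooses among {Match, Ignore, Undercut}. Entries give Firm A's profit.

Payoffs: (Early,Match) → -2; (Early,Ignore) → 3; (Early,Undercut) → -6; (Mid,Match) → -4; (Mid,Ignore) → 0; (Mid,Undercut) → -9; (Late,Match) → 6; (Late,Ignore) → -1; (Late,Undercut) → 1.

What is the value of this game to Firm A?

-3/11

Row minima: Early → -6, Mid → -9, Late → -1; maximin = -1.
Column maxima: Match → 6, Ignore → 3, Undercut → 1; minimax = 1.
-1 ≠ 1, so there is no saddle point; optimal play is mixed.
Mid is strictly dominated by Early, so Firm A never plays it.
Match is strictly dominated by Undercut (it gives Firm A strictly more in every row), so Firm B never plays it.
On the remaining 2×2 (Early, Late vs Ignore, Undercut):
Let Firm A play Early with probability p. Expected payoff against Ignore: 3p + (-1)(1−p) = 4p − 1; against Undercut: (-6)p + 1(1−p) = −7p + 1.
Setting these equal: 4p − 1 = −7p + 1 ⇒ 11p = 2 ⇒ p = 2/11, and the value is (4)·(2/11) − 1 = -3/11.
For Firm B: with q = P(Ignore), equating Early's and Late's payoffs gives 9q − 6 = −2q + 1 ⇒ q = 7/11.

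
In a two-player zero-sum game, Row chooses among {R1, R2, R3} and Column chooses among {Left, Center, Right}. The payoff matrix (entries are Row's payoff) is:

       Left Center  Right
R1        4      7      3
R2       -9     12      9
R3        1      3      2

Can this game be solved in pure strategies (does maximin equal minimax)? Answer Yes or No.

Row minima: R1 → 3, R2 → -9, R3 → 1; maximin = 3.
Column maxima: Left → 4, Center → 12, Right → 9; minimax = 4.
3 ≠ 4, so no pure-strategy equilibrium exists.

No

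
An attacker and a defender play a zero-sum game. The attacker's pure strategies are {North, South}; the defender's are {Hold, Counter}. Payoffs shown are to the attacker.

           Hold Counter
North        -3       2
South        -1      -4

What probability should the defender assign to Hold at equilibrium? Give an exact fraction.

3/4

Row minima: North → -3, South → -4; maximin = -3.
Column maxima: Hold → -1, Counter → 2; minimax = -1.
-3 ≠ -1, so there is no saddle point; optimal play is mixed.
Let the attacker play North with probability p. Expected payoff against Hold: (-3)p + (-1)(1−p) = −2p − 1; against Counter: 2p + (-4)(1−p) = 6p − 4.
Setting these equal: −2p − 1 = 6p − 4 ⇒ −8p = -3 ⇒ p = 3/8, and the value is (-2)·(3/8) − 1 = -7/4.
For the defender: with q = P(Hold), equating North's and South's payoffs gives −5q + 2 = 3q − 4 ⇒ q = 3/4.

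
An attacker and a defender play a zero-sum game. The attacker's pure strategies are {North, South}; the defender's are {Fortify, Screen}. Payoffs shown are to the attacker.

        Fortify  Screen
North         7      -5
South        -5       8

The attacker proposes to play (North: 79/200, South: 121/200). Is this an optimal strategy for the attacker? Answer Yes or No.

No

Against Fortify this mix gives (79/200)·7 + (121/200)·(-5) = -13/50.
Against Screen this mix gives (79/200)·(-5) + (121/200)·8 = 573/200.
The defender will play Fortify, holding the attacker to -13/50. Shifting weight toward the row that does better against Fortify would raise this floor (the equalizing mix achieves 31/25 against both Fortify and Screen), so the proposed strategy is not optimal.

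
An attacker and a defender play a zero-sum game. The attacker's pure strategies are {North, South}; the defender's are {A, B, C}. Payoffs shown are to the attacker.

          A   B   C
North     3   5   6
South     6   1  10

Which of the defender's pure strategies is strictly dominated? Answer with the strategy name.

C

A holds the attacker's payoff strictly below C in every row: 3 < 6, 6 < 10.
So C is strictly dominated for the defender.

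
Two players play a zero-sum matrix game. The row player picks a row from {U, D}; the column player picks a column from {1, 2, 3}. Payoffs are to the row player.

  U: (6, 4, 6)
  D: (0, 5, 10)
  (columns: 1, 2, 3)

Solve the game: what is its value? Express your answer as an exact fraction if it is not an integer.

30/7

Row minima: U → 4, D → 0; maximin = 4.
Column maxima: 1 → 6, 2 → 5, 3 → 10; minimax = 5.
4 ≠ 5, so there is no saddle point; optimal play is mixed.
3 is strictly dominated by 2 (it gives the row player strictly more in every row), so the column player never plays it.
On the remaining 2×2 (U, D vs 1, 2):
Let the row player play U with probability p. Expected payoff against 1: 6p + 0(1−p) = 6p; against 2: 4p + 5(1−p) = −p + 5.
Setting these equal: 6p = −p + 5 ⇒ 7p = 5 ⇒ p = 5/7, and the value is (6)·(5/7) = 30/7.
For the column player: with q = P(1), equating U's and D's payoffs gives 2q + 4 = −5q + 5 ⇒ q = 1/7.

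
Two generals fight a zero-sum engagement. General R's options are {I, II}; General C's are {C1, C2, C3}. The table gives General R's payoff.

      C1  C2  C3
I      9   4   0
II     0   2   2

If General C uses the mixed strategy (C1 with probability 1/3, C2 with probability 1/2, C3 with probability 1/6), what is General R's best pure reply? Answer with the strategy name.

I

Expected payoff of I: (1/3)·9 + (1/2)·4 + (1/6)·0 = 5.
Expected payoff of II: (1/3)·0 + (1/2)·2 + (1/6)·2 = 4/3.
The largest is 5, so General R's best response is I.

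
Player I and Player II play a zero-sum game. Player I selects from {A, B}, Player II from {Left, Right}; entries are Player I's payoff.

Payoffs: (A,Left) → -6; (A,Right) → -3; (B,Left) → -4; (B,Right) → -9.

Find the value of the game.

Row minima: A → -6, B → -9; maximin = -6.
Column maxima: Left → -4, Right → -3; minimax = -4.
-6 ≠ -4, so there is no saddle point; optimal play is mixed.
Let Player I play A with probability p. Expected payoff against Left: (-6)p + (-4)(1−p) = −2p − 4; against Right: (-3)p + (-9)(1−p) = 6p − 9.
Setting these equal: −2p − 4 = 6p − 9 ⇒ −8p = -5 ⇒ p = 5/8, and the value is (-2)·(5/8) − 4 = -21/4.
For Player II: with q = P(Left), equating A's and B's payoffs gives −3q − 3 = 5q − 9 ⇒ q = 3/4.

-21/4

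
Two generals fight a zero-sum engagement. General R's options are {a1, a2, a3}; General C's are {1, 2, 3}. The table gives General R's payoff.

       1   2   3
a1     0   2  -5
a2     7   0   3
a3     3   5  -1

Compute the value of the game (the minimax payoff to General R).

Row minima: a1 → -5, a2 → 0, a3 → -1; maximin = 0.
Column maxima: 1 → 7, 2 → 5, 3 → 3; minimax = 3.
0 ≠ 3, so there is no saddle point; optimal play is mixed.
a1 is strictly dominated by a3, so General R never plays it.
1 is strictly dominated by 3 (it gives General R strictly more in every row), so General C never plays it.
On the remaining 2×2 (a2, a3 vs 2, 3):
Let General R play a2 with probability p. Expected payoff against 2: 0p + 5(1−p) = −5p + 5; against 3: 3p + (-1)(1−p) = 4p − 1.
Setting these equal: −5p + 5 = 4p − 1 ⇒ −9p = -6 ⇒ p = 2/3, and the value is (-5)·(2/3) + 5 = 5/3.
For General C: with q = P(2), equating a2's and a3's payoffs gives −3q + 3 = 6q − 1 ⇒ q = 4/9.

5/3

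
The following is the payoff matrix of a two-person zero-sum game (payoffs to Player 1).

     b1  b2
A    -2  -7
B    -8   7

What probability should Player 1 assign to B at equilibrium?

1/4

Row minima: A → -7, B → -8; maximin = -7.
Column maxima: b1 → -2, b2 → 7; minimax = -2.
-7 ≠ -2, so there is no saddle point; optimal play is mixed.
Let Player 1 play A with probability p. Expected payoff against b1: (-2)p + (-8)(1−p) = 6p − 8; against b2: (-7)p + 7(1−p) = −14p + 7.
Setting these equal: 6p − 8 = −14p + 7 ⇒ 20p = 15 ⇒ p = 3/4, and the value is (6)·(3/4) − 8 = -7/2.
For Player 2: with q = P(b1), equating A's and B's payoffs gives 5q − 7 = −15q + 7 ⇒ q = 7/10.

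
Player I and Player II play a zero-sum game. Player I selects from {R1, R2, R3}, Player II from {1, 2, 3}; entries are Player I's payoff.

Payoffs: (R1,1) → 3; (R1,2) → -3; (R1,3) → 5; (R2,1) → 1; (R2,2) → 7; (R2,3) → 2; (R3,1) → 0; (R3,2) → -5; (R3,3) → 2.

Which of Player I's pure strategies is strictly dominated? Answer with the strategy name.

R1 gives a strictly higher payoff than R3 against every column: 3 > 0, -3 > -5, 5 > 2.
So R3 is strictly dominated and Player I never plays it.

R3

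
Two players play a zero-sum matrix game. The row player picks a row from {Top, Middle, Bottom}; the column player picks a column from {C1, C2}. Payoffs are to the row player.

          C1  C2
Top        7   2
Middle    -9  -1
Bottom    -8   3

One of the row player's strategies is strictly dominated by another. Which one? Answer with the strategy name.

Middle

Top gives a strictly higher payoff than Middle against every column: 7 > -9, 2 > -1.
So Middle is strictly dominated and the row player never plays it.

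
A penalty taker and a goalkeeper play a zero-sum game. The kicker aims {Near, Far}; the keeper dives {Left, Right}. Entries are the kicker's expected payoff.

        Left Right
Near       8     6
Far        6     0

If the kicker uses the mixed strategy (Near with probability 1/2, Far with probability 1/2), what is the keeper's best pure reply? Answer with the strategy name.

Right

If the keeper plays Left, the kicker's expected payoff is (1/2)·8 + (1/2)·6 = 7.
If the keeper plays Right, the kicker's expected payoff is (1/2)·6 + (1/2)·0 = 3.
The keeper minimizes the kicker's payoff; the smallest is 3, so the best response is Right.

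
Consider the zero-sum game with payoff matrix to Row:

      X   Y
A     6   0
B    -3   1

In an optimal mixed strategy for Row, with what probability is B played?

Row minima: A → 0, B → -3; maximin = 0.
Column maxima: X → 6, Y → 1; minimax = 1.
0 ≠ 1, so there is no saddle point; optimal play is mixed.
Let Row play A with probability p. Expected payoff against X: 6p + (-3)(1−p) = 9p − 3; against Y: 0p + 1(1−p) = −p + 1.
Setting these equal: 9p − 3 = −p + 1 ⇒ 10p = 4 ⇒ p = 2/5, and the value is (9)·(2/5) − 3 = 3/5.
For Column: with q = P(X), equating A's and B's payoffs gives 6q = −4q + 1 ⇒ q = 1/10.

3/5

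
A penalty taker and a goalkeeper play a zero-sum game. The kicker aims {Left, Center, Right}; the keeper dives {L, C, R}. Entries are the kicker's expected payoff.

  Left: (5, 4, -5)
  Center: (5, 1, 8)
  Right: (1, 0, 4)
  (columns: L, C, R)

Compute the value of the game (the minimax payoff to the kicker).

Row minima: Left → -5, Center → 1, Right → 0; maximin = 1.
Column maxima: L → 5, C → 4, R → 8; minimax = 4.
1 ≠ 4, so there is no saddle point; optimal play is mixed.
Right is strictly dominated by Center, so the kicker never plays it.
L is strictly dominated by C (it gives the kicker strictly more in every row), so the keeper never plays it.
On the remaining 2×2 (Left, Center vs C, R):
Let the kicker play Left with probability p. Expected payoff against C: 4p + 1(1−p) = 3p + 1; against R: (-5)p + 8(1−p) = −13p + 8.
Setting these equal: 3p + 1 = −13p + 8 ⇒ 16p = 7 ⇒ p = 7/16, and the value is (3)·(7/16) + 1 = 37/16.
For the keeper: with q = P(C), equating Left's and Center's payoffs gives 9q − 5 = −7q + 8 ⇒ q = 13/16.

37/16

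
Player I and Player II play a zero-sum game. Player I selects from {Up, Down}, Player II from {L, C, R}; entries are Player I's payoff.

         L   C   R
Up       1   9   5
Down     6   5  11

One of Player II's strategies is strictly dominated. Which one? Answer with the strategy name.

L holds Player I's payoff strictly below R in every row: 1 < 5, 6 < 11.
So R is strictly dominated for Player II.

R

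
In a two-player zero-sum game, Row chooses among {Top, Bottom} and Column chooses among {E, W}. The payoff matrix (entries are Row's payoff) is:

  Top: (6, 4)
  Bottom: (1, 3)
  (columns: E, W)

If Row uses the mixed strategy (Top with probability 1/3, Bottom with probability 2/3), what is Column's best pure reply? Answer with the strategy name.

If Column plays E, Row's expected payoff is (1/3)·6 + (2/3)·1 = 8/3.
If Column plays W, Row's expected payoff is (1/3)·4 + (2/3)·3 = 10/3.
Column minimizes Row's payoff; the smallest is 8/3, so the best response is E.

E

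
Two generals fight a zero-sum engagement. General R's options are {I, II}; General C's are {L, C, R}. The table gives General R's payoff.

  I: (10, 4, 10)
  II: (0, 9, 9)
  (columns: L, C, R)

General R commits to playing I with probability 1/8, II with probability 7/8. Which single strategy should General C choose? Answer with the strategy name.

If General C plays L, General R's expected payoff is (1/8)·10 + (7/8)·0 = 5/4.
If General C plays C, General R's expected payoff is (1/8)·4 + (7/8)·9 = 67/8.
If General C plays R, General R's expected payoff is (1/8)·10 + (7/8)·9 = 73/8.
General C minimizes General R's payoff; the smallest is 5/4, so the best response is L.

L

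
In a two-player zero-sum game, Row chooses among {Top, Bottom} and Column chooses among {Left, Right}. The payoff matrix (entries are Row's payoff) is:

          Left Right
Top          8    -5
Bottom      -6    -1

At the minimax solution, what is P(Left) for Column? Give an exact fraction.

Row minima: Top → -5, Bottom → -6; maximin = -5.
Column maxima: Left → 8, Right → -1; minimax = -1.
-5 ≠ -1, so there is no saddle point; optimal play is mixed.
Let Row play Top with probability p. Expected payoff against Left: 8p + (-6)(1−p) = 14p − 6; against Right: (-5)p + (-1)(1−p) = −4p − 1.
Setting these equal: 14p − 6 = −4p − 1 ⇒ 18p = 5 ⇒ p = 5/18, and the value is (14)·(5/18) − 6 = -19/9.
For Column: with q = P(Left), equating Top's and Bottom's payoffs gives 13q − 5 = −5q − 1 ⇒ q = 2/9.

2/9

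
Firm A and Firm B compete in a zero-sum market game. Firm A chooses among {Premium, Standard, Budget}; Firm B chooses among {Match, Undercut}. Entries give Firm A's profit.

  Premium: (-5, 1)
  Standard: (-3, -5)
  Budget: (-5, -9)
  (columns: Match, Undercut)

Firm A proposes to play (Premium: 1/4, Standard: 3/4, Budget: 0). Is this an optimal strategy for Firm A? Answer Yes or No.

Yes

Against Match this mix gives (1/4)·(-5) + (3/4)·(-3) = -7/2.
Against Undercut this mix gives (1/4)·1 + (3/4)·(-5) = -7/2.
All of Firm B's active replies (Match, Undercut) yield -7/2, and no column does worse for Firm A. The mix makes Firm B indifferent and guarantees -7/2, so it is optimal.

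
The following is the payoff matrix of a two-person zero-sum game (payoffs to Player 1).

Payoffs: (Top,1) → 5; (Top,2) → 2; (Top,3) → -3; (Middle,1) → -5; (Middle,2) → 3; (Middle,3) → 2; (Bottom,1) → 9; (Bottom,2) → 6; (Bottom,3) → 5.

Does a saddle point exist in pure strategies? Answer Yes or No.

Row minima: Top → -3, Middle → -5, Bottom → 5; maximin = 5.
Column maxima: 1 → 9, 2 → 6, 3 → 5; minimax = 5.
maximin = minimax = 5, so a saddle point exists.

Yes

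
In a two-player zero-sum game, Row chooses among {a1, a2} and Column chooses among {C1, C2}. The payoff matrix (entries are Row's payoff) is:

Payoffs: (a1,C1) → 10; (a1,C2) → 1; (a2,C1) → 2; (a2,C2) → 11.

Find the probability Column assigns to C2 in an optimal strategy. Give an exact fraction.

Row minima: a1 → 1, a2 → 2; maximin = 2.
Column maxima: C1 → 10, C2 → 11; minimax = 10.
2 ≠ 10, so there is no saddle point; optimal play is mixed.
Let Row play a1 with probability p. Expected payoff against C1: 10p + 2(1−p) = 8p + 2; against C2: 1p + 11(1−p) = −10p + 11.
Setting these equal: 8p + 2 = −10p + 11 ⇒ 18p = 9 ⇒ p = 1/2, and the value is (8)·(1/2) + 2 = 6.
For Column: with q = P(C1), equating a1's and a2's payoffs gives 9q + 1 = −9q + 11 ⇒ q = 5/9.

4/9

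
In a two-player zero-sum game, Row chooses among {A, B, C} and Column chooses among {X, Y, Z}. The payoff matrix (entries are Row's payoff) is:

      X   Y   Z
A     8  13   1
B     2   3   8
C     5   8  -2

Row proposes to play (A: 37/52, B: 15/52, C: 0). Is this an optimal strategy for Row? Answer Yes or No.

Against X this mix gives (37/52)·8 + (15/52)·2 = 163/26.
Against Y this mix gives (37/52)·13 + (15/52)·3 = 263/26.
Against Z this mix gives (37/52)·1 + (15/52)·8 = 157/52.
Column will play Z, holding Row to 157/52. Shifting weight toward the row that does better against Z would raise this floor (the equalizing mix achieves 62/13 against both Z and X), so the proposed strategy is not optimal.

No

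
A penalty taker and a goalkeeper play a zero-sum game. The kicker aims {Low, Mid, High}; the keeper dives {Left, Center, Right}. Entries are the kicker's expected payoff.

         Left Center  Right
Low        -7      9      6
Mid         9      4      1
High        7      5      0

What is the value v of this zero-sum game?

Row minima: Low → -7, Mid → 1, High → 0; maximin = 1.
Column maxima: Left → 9, Center → 9, Right → 6; minimax = 6.
1 ≠ 6, so there is no saddle point; optimal play is mixed.
Center is strictly dominated by Right (it gives the kicker strictly more in every row), so the keeper never plays it.
With Center eliminated, High is strictly dominated by Mid (Mid gives the kicker strictly more in every remaining column), so the kicker never plays it.
On the remaining 2×2 (Low, Mid vs Left, Right):
Let the kicker play Low with probability p. Expected payoff against Left: (-7)p + 9(1−p) = −16p + 9; against Right: 6p + 1(1−p) = 5p + 1.
Setting these equal: −16p + 9 = 5p + 1 ⇒ −21p = -8 ⇒ p = 8/21, and the value is (-16)·(8/21) + 9 = 61/21.
For the keeper: with q = P(Left), equating Low's and Mid's payoffs gives −13q + 6 = 8q + 1 ⇒ q = 5/21.

61/21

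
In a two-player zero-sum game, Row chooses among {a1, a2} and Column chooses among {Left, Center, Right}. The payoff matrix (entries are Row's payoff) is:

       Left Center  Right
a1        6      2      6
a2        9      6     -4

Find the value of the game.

Row minima: a1 → 2, a2 → -4; maximin = 2.
Column maxima: Left → 9, Center → 6, Right → 6; minimax = 6.
2 ≠ 6, so there is no saddle point; optimal play is mixed.
Left is strictly dominated by Center (it gives Row strictly more in every row), so Column never plays it.
On the remaining 2×2 (a1, a2 vs Center, Right):
Let Row play a1 with probability p. Expected payoff against Center: 2p + 6(1−p) = −4p + 6; against Right: 6p + (-4)(1−p) = 10p − 4.
Setting these equal: −4p + 6 = 10p − 4 ⇒ −14p = -10 ⇒ p = 5/7, and the value is (-4)·(5/7) + 6 = 22/7.
For Column: with q = P(Center), equating a1's and a2's payoffs gives −4q + 6 = 10q − 4 ⇒ q = 5/7.

22/7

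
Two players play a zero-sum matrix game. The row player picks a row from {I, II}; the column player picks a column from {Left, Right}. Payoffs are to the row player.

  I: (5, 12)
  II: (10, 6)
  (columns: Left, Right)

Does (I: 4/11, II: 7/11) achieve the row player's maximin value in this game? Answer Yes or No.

Against Left this mix gives (4/11)·5 + (7/11)·10 = 90/11.
Against Right this mix gives (4/11)·12 + (7/11)·6 = 90/11.
All of the column player's active replies (Left, Right) yield 90/11, and no column does worse for the row player. The mix makes the column player indifferent and guarantees 90/11, so it is optimal.

Yes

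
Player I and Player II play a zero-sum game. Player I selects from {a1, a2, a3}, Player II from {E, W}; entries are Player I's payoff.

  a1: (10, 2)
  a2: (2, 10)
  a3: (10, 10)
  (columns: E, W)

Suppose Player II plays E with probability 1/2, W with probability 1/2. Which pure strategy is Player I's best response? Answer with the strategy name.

Expected payoff of a1: (1/2)·10 + (1/2)·2 = 6.
Expected payoff of a2: (1/2)·2 + (1/2)·10 = 6.
Expected payoff of a3: (1/2)·10 + (1/2)·10 = 10.
The largest is 10, so Player I's best response is a3.

a3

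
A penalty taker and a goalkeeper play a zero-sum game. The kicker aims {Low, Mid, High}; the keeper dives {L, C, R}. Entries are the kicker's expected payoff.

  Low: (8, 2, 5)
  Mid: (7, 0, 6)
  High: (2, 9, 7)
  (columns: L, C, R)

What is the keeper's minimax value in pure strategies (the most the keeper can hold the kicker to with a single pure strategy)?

7

Column maxima: L → 8, C → 9, R → 7.
The smallest of these is 7.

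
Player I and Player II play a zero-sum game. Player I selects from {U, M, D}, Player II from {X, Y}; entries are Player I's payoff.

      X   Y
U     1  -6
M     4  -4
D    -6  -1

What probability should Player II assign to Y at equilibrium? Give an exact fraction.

10/13

Row minima: U → -6, M → -4, D → -6; maximin = -4.
Column maxima: X → 4, Y → -1; minimax = -1.
-4 ≠ -1, so there is no saddle point; optimal play is mixed.
U is strictly dominated by M, so Player I never plays it.
On the remaining 2×2 (M, D vs X, Y):
Let Player I play M with probability p. Expected payoff against X: 4p + (-6)(1−p) = 10p − 6; against Y: (-4)p + (-1)(1−p) = −3p − 1.
Setting these equal: 10p − 6 = −3p − 1 ⇒ 13p = 5 ⇒ p = 5/13, and the value is (10)·(5/13) − 6 = -28/13.
For Player II: with q = P(X), equating M's and D's payoffs gives 8q − 4 = −5q − 1 ⇒ q = 3/13.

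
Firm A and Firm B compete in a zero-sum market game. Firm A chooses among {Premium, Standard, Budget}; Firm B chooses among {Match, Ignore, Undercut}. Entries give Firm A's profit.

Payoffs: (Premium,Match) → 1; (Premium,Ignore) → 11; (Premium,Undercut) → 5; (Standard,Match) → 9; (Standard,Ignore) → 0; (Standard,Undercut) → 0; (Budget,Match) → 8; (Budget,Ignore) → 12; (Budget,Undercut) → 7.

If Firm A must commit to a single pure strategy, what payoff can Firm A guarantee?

7

Row minima: Premium → 1, Standard → 0, Budget → 7.
The best of these is 7.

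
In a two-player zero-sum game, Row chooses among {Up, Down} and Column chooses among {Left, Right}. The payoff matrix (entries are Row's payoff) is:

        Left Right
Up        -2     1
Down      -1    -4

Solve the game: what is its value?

Row minima: Up → -2, Down → -4; maximin = -2.
Column maxima: Left → -1, Right → 1; minimax = -1.
-2 ≠ -1, so there is no saddle point; optimal play is mixed.
Let Row play Up with probability p. Expected payoff against Left: (-2)p + (-1)(1−p) = −p − 1; against Right: 1p + (-4)(1−p) = 5p − 4.
Setting these equal: −p − 1 = 5p − 4 ⇒ −6p = -3 ⇒ p = 1/2, and the value is (-1)·(1/2) − 1 = -3/2.
For Column: with q = P(Left), equating Up's and Down's payoffs gives −3q + 1 = 3q − 4 ⇒ q = 5/6.

-3/2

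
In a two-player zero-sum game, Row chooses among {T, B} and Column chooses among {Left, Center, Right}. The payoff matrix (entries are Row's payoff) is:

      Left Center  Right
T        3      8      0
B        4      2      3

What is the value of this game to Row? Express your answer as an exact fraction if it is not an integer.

Row minima: T → 0, B → 2; maximin = 2.
Column maxima: Left → 4, Center → 8, Right → 3; minimax = 3.
2 ≠ 3, so there is no saddle point; optimal play is mixed.
Left is strictly dominated by Right (it gives Row strictly more in every row), so Column never plays it.
On the remaining 2×2 (T, B vs Center, Right):
Let Row play T with probability p. Expected payoff against Center: 8p + 2(1−p) = 6p + 2; against Right: 0p + 3(1−p) = −3p + 3.
Setting these equal: 6p + 2 = −3p + 3 ⇒ 9p = 1 ⇒ p = 1/9, and the value is (6)·(1/9) + 2 = 8/3.
For Column: with q = P(Center), equating T's and B's payoffs gives 8q = −q + 3 ⇒ q = 1/3.

8/3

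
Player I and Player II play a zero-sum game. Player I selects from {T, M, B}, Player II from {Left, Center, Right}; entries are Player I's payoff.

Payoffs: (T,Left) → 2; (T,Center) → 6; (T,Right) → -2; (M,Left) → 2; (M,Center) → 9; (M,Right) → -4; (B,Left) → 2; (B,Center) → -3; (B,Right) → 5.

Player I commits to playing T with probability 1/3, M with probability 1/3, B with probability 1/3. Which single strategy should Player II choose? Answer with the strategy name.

Right

If Player II plays Left, Player I's expected payoff is (1/3)·2 + (1/3)·2 + (1/3)·2 = 2.
If Player II plays Center, Player I's expected payoff is (1/3)·6 + (1/3)·9 + (1/3)·(-3) = 4.
If Player II plays Right, Player I's expected payoff is (1/3)·(-2) + (1/3)·(-4) + (1/3)·5 = -1/3.
Player II minimizes Player I's payoff; the smallest is -1/3, so the best response is Right.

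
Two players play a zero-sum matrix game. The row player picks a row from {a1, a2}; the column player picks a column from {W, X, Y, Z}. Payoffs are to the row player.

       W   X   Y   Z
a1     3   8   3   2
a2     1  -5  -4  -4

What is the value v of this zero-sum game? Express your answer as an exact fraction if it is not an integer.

2

Row minima: a1 → 2, a2 → -5; maximin = 2.
Column maxima: W → 3, X → 8, Y → 3, Z → 2; minimax = 2.
Since maximin = minimax = 2, there is a saddle point and the value is 2.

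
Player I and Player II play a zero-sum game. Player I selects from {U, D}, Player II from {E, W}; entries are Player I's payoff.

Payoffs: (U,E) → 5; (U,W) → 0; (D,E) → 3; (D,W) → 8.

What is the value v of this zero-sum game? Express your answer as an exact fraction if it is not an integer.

Row minima: U → 0, D → 3; maximin = 3.
Column maxima: E → 5, W → 8; minimax = 5.
3 ≠ 5, so there is no saddle point; optimal play is mixed.
Let Player I play U with probability p. Expected payoff against E: 5p + 3(1−p) = 2p + 3; against W: 0p + 8(1−p) = −8p + 8.
Setting these equal: 2p + 3 = −8p + 8 ⇒ 10p = 5 ⇒ p = 1/2, and the value is (2)·(1/2) + 3 = 4.
For Player II: with q = P(E), equating U's and D's payoffs gives 5q = −5q + 8 ⇒ q = 4/5.

4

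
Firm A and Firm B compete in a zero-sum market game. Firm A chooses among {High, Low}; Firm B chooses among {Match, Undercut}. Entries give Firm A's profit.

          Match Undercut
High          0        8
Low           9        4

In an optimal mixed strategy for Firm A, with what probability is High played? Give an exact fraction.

5/13

Row minima: High → 0, Low → 4; maximin = 4.
Column maxima: Match → 9, Undercut → 8; minimax = 8.
4 ≠ 8, so there is no saddle point; optimal play is mixed.
Let Firm A play High with probability p. Expected payoff against Match: 0p + 9(1−p) = −9p + 9; against Undercut: 8p + 4(1−p) = 4p + 4.
Setting these equal: −9p + 9 = 4p + 4 ⇒ −13p = -5 ⇒ p = 5/13, and the value is (-9)·(5/13) + 9 = 72/13.
For Firm B: with q = P(Match), equating High's and Low's payoffs gives −8q + 8 = 5q + 4 ⇒ q = 4/13.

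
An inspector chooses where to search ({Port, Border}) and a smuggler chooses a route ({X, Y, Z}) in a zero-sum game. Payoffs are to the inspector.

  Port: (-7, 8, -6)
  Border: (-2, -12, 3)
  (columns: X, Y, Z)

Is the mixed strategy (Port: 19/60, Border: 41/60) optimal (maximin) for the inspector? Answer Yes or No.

Against X this mix gives (19/60)·(-7) + (41/60)·(-2) = -43/12.
Against Y this mix gives (19/60)·8 + (41/60)·(-12) = -17/3.
Against Z this mix gives (19/60)·(-6) + (41/60)·3 = 3/20.
The smuggler will play Y, holding the inspector to -17/3. Shifting weight toward the row that does better against Y would raise this floor (the equalizing mix achieves -4 against both Y and X), so the proposed strategy is not optimal.

No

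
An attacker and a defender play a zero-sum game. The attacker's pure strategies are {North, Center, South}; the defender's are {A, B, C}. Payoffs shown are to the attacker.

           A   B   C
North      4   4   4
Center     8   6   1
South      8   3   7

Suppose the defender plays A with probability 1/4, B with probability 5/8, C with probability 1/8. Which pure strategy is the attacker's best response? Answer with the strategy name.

Expected payoff of North: (1/4)·4 + (5/8)·4 + (1/8)·4 = 4.
Expected payoff of Center: (1/4)·8 + (5/8)·6 + (1/8)·1 = 47/8.
Expected payoff of South: (1/4)·8 + (5/8)·3 + (1/8)·7 = 19/4.
The largest is 47/8, so the attacker's best response is Center.

Center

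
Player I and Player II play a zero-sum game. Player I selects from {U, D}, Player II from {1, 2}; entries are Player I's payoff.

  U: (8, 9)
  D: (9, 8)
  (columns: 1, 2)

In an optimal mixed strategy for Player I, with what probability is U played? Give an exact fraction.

Row minima: U → 8, D → 8; maximin = 8.
Column maxima: 1 → 9, 2 → 9; minimax = 9.
8 ≠ 9, so there is no saddle point; optimal play is mixed.
Let Player I play U with probability p. Expected payoff against 1: 8p + 9(1−p) = −p + 9; against 2: 9p + 8(1−p) = p + 8.
Setting these equal: −p + 9 = p + 8 ⇒ −2p = -1 ⇒ p = 1/2, and the value is (-1)·(1/2) + 9 = 17/2.
For Player II: with q = P(1), equating U's and D's payoffs gives −q + 9 = q + 8 ⇒ q = 1/2.

1/2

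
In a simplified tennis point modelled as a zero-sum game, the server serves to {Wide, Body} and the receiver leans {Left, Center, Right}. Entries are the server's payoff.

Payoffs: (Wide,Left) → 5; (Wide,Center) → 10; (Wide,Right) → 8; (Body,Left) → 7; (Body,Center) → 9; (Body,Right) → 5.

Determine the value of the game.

31/5

Row minima: Wide → 5, Body → 5; maximin = 5.
Column maxima: Left → 7, Center → 10, Right → 8; minimax = 7.
5 ≠ 7, so there is no saddle point; optimal play is mixed.
Center is strictly dominated by Left (it gives the server strictly more in every row), so the receiver never plays it.
On the remaining 2×2 (Wide, Body vs Left, Right):
Let the server play Wide with probability p. Expected payoff against Left: 5p + 7(1−p) = −2p + 7; against Right: 8p + 5(1−p) = 3p + 5.
Setting these equal: −2p + 7 = 3p + 5 ⇒ −5p = -2 ⇒ p = 2/5, and the value is (-2)·(2/5) + 7 = 31/5.
For the receiver: with q = P(Left), equating Wide's and Body's payoffs gives −3q + 8 = 2q + 5 ⇒ q = 3/5.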